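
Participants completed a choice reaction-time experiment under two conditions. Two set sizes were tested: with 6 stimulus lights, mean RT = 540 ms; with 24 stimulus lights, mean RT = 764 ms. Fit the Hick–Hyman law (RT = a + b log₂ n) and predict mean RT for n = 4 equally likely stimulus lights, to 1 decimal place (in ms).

Fit slope and intercept:
  b = (764 − 540) / (log₂ 24 − log₂ 6) = 224 / (4.5850 − 2.5850) = 112.000 ms/bit
  a = 540 − 112.000 × 2.5850 = 250.484 ms
Then RT(4) = 250.484 + 112.000 × log₂ 4 = 250.484 + 112.000 × 2 ≈ 474.484 ms.

474.5 ms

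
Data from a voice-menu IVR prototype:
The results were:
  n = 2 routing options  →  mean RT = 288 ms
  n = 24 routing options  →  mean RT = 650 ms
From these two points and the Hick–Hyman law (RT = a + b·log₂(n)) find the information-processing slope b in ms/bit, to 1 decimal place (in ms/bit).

101.0 ms/bit

b = (RT₂ − RT₁)/(log₂ n₂ − log₂ n₁) = (650 − 288)/(4.5850 − 1) = 100.977 ms/bit.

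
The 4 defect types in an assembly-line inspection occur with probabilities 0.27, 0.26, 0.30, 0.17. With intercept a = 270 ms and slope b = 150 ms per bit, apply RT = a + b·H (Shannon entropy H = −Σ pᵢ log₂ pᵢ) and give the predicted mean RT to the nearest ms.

566 ms

Entropy contributions −pᵢ log₂ pᵢ: 0.5100, 0.5053, 0.5211, 0.4346; sum H = 1.9710 bits.
RT = a + bH = 270 + 150·1.9710 = 565.65 ms.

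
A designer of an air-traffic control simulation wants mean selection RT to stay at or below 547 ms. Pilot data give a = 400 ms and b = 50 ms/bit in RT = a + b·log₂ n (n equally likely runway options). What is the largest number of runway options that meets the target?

7

Information budget: (547 − 400)/50 = 2.9400 bits, so n ≤ 2^2.9400 = 7.674 → at most 7.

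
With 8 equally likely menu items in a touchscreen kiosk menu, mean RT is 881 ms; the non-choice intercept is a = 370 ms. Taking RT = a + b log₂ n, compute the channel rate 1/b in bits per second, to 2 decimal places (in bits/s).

5.87 bits/s

Choice component = 881 − 370 = 511 ms over log₂(8) = 3 bits.
b = 511 / 3 = 170.333 ms/bit, so 1/b = 5.871 bits/s.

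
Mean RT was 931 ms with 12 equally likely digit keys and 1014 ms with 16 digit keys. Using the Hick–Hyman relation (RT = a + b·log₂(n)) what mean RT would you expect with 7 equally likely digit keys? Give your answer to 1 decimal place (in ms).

Solve the two-equation system in a and b:
  b = (1014 − 931) / (log₂ 16 − log₂ 12) = 83 / (4 − 3.5850) = 199.982 ms/bit
  a = 931 − 199.982 × 3.5850 = 214.072 ms
Then RT(7) = 214.072 + 199.982 × log₂ 7 = 214.072 + 199.982 × 2.8074 ≈ 775.493 ms.

775.5 ms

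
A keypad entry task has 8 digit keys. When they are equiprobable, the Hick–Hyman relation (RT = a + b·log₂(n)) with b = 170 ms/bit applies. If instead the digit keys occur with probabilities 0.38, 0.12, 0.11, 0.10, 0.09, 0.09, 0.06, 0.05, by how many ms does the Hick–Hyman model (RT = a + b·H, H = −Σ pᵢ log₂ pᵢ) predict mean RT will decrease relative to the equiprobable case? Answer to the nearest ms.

57 ms

Equiprobable entropy H₀ = log₂ 8 = 3.0000 bits.
Skewed entropy H = −Σ pᵢ log₂ pᵢ = 2.6649 bits.
ΔRT = b·(H₀ − H) = 170 × 0.3351 = 56.96 ms.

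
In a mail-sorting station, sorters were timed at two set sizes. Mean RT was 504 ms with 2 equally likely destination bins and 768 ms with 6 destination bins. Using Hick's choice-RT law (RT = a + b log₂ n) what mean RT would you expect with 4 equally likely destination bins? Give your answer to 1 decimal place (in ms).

670.6 ms

RT is linear in log₂ n, so two points fix the line:
  b = (768 − 504) / (log₂ 6 − log₂ 2) = 264 / (2.5850 − 1) = 166.565 ms/bit
  a = 504 − 166.565 × 1 = 337.435 ms
Then RT(4) = 337.435 + 166.565 × log₂ 4 = 337.435 + 166.565 × 2 ≈ 670.565 ms.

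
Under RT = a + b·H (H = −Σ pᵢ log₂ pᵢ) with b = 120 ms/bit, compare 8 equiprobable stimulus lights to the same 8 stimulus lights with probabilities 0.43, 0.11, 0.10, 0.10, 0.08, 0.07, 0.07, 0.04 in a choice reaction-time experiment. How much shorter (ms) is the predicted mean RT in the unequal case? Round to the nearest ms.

54 ms

The RT saving is b·ΔH. Equiprobable H₀ = log₂(8) = 3.0000 bits; with the given probabilities H = 2.5526 bits.
b·(H₀ − H) = 120 × (3.0000 − 2.5526) = 53.69 ms.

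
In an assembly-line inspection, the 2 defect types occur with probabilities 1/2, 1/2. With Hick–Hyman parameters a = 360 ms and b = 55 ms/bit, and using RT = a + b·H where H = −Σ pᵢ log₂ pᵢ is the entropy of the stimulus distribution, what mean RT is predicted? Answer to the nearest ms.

Each term −pᵢ log₂ pᵢ: 0.5·1 + 0.5·1; summed, H = 1.000 bits.
Mean RT = a + bH = 360 + 55·1.000 = 415.00 ms.

415 ms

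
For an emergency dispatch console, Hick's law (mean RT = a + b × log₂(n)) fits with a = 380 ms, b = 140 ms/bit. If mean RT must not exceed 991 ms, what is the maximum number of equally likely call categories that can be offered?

20

140·log₂ n ≤ 991 − 380 = 611, giving log₂ n ≤ 4.3643 and n ≤ 20.596. The largest whole number is 20.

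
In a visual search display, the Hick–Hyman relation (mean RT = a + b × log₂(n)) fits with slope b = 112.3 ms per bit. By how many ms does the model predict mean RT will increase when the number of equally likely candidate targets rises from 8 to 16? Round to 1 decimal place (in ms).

Only the slope matters, since a is common to both: ΔRT = b·log₂(n₂/n₁).
log₂(16) − log₂(8) = log₂(16/8) = log₂(2) = 1.
ΔRT = 112.3 × 1.0000 = 112.300 ms.

112.3 ms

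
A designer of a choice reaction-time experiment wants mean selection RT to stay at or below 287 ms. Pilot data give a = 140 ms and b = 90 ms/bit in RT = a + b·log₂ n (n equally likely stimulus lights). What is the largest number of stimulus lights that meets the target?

Set 140 + 90·log₂ n ≤ 287 → log₂ n ≤ (287 − 140)/90 = 1.6333.
So n ≤ 2^1.6333 = 3.102; the largest integer n is 3.

3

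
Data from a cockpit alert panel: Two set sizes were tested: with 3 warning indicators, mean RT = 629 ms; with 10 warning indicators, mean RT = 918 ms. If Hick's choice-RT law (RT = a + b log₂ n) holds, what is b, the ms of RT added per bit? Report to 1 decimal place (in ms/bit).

Slope: b = (918 − 629) / (log₂ 10 − log₂ 3) = 289/1.7370 = 166.382 ms/bit.

166.4 ms/bit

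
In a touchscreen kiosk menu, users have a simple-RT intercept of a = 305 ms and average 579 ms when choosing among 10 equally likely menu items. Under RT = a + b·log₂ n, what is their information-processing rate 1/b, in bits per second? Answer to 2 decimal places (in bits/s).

b = (579 − 305)/log₂ 10 = 274/3.3219 = 82.482 ms per bit = 0.08248 s/bit; the reciprocal is 12.124 bits/s.

12.12 bits/s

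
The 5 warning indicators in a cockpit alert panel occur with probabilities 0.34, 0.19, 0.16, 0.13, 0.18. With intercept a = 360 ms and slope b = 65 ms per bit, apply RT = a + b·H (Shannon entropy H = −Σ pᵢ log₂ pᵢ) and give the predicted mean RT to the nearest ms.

Entropy contributions −pᵢ log₂ pᵢ: 0.5292, 0.4552, 0.4230, 0.3826, 0.4453; sum H = 2.2354 bits.
RT = a + bH = 360 + 65·2.2354 = 505.30 ms.

505 ms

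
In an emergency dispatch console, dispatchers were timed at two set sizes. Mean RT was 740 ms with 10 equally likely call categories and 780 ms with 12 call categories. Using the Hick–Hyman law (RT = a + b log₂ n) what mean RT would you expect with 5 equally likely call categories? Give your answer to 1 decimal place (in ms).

Solve the two-equation system in a and b:
  b = (780 − 740) / (log₂ 12 − log₂ 10) = 40 / (3.5850 − 3.3219) = 152.071 ms/bit
  a = 740 − 152.071 × 3.3219 = 234.830 ms
Then RT(5) = 234.830 + 152.071 × log₂ 5 = 234.830 + 152.071 × 2.3219 ≈ 587.929 ms.

587.9 ms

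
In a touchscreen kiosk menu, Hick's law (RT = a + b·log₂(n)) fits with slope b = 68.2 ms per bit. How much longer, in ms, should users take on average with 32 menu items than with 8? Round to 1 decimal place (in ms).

Only the slope matters, since a is common to both: ΔRT = b·log₂(n₂/n₁).
log₂(32) − log₂(8) = log₂(32/8) = log₂(4) = 2.
ΔRT = 68.2 × 2.0000 = 136.400 ms.

136.4 ms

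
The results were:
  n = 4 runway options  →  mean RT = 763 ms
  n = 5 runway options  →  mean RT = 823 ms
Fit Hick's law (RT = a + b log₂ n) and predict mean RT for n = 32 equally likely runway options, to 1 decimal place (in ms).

Fit slope and intercept:
  b = (823 − 763) / (log₂ 5 − log₂ 4) = 60 / (2.3219 − 2) = 186.377 ms/bit
  a = 763 − 186.377 × 2 = 390.246 ms
Then RT(32) = 390.246 + 186.377 × log₂ 32 = 390.246 + 186.377 × 5 ≈ 1322.131 ms.

1322.1 ms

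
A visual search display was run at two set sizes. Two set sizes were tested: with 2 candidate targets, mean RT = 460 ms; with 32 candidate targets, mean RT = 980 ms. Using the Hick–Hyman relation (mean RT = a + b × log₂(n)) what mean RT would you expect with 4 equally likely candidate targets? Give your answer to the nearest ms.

590 ms

Fit slope and intercept:
  b = (980 − 460) / (log₂ 32 − log₂ 2) = 520 / (5 − 1) = 130 ms/bit
  a = 460 − 130 × 1 = 330 ms
Then RT(4) = 330 + 130 × log₂ 4 = 330 + 130 × 2 ≈ 590.000 ms.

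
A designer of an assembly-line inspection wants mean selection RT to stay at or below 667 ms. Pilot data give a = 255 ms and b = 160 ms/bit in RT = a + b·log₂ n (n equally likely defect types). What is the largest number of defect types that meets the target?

5

Set 255 + 160·log₂ n ≤ 667 → log₂ n ≤ (667 − 255)/160 = 2.5750.
So n ≤ 2^2.5750 = 5.959; the largest integer n is 5.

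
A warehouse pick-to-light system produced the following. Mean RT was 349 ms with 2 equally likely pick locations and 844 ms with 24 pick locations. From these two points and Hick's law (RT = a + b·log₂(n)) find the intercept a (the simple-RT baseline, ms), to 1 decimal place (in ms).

The slope on a log₂ axis is (844 − 349) / (4.5850 − 1) = 138.077 ms/bit.
Intercept: a = 349 − 138.077·log₂(2) = 210.923 ms.

210.9 ms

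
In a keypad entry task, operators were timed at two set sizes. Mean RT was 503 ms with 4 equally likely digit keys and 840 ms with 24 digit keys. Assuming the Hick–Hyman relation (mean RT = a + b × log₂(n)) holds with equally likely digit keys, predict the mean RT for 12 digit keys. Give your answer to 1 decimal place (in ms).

Solve the two-equation system in a and b:
  b = (840 − 503) / (log₂ 24 − log₂ 4) = 337 / (4.5850 − 2) = 130.369 ms/bit
  a = 503 − 130.369 × 2 = 242.261 ms
Then RT(12) = 242.261 + 130.369 × log₂ 12 = 242.261 + 130.369 × 3.5850 ≈ 709.631 ms.

709.6 ms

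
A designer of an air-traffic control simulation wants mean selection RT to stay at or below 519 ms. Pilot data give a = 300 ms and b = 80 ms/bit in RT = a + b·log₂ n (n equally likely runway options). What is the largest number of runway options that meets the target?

Information budget: (519 − 300)/80 = 2.7375 bits, so n ≤ 2^2.7375 = 6.669 → at most 6.

6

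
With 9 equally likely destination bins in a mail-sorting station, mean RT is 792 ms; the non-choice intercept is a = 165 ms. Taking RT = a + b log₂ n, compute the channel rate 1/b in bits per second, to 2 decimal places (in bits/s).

Choice component = 792 − 165 = 627 ms over log₂(9) = 3.1699 bits.
b = 627 / 3.1699 = 197.796 ms/bit, so 1/b = 5.056 bits/s.

5.06 bits/s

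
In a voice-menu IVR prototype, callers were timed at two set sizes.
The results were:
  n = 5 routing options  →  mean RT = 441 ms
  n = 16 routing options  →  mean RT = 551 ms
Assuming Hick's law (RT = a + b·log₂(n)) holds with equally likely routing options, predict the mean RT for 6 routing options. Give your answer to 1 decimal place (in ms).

458.2 ms

Fit slope and intercept:
  b = (551 − 441) / (log₂ 16 − log₂ 5) = 110 / (4 − 2.3219) = 65.551 ms/bit
  a = 441 − 65.551 × 2.3219 = 288.794 ms
Then RT(6) = 288.794 + 65.551 × log₂ 6 = 288.794 + 65.551 × 2.5850 ≈ 458.242 ms.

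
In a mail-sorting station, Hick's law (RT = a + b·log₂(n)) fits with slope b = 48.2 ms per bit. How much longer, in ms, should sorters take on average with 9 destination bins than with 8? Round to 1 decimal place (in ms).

ΔRT = (a + b log₂ n₂) − (a + b log₂ n₁) = b·(log₂ n₂ − log₂ n₁).
log₂(9) − log₂(8) = 3.1699 − 3 = 0.1699.
ΔRT = 48.2 × 0.1699 = 8.190 ms.

8.2 ms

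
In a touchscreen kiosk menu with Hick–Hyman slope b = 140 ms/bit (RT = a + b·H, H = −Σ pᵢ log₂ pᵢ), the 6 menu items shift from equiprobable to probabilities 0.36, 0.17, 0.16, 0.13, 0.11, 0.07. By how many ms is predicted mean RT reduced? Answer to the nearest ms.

27 ms

Equiprobable entropy H₀ = log₂ 6 = 2.5850 bits.
Skewed entropy H = −Σ pᵢ log₂ pᵢ = 2.3897 bits.
ΔRT = b·(H₀ − H) = 140 × 0.1953 = 27.34 ms.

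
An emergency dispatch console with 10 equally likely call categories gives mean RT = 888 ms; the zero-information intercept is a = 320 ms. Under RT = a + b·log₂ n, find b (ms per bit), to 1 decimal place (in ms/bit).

171.0 ms/bit

log₂(10) = 3.3219 bits.
b = (RT − a)/log₂ n = (888 − 320) / 3.3219 = 170.985 ms/bit.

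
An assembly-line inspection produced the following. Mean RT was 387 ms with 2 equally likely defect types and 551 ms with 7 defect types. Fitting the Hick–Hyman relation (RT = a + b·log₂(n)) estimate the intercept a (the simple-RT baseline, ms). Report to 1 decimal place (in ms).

296.3 ms

b = (RT₂ − RT₁)/(log₂ n₂ − log₂ n₁) = (551 − 387)/(2.8074 − 1) = 90.740 ms/bit.
a = RT₁ − b·log₂ n₁ = 387 − 90.740 × 1 = 296.260 ms.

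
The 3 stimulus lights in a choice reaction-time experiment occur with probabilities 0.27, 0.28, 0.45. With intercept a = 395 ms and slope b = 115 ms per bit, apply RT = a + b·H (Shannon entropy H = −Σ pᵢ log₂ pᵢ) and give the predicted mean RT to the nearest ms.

H = 0.27·log₂(1/0.27) + 0.28·log₂(1/0.28) + 0.45·log₂(1/0.45) = 1.5426 bits.
RT = 395 + 115 × 1.5426 = 572.40 ms.

572 ms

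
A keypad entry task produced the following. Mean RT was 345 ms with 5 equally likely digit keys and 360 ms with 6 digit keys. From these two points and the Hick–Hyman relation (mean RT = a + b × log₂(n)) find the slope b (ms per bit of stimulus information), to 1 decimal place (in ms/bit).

57.0 ms/bit

b = (RT₂ − RT₁)/(log₂ n₂ − log₂ n₁) = (360 − 345)/(2.5850 − 2.3219) = 57.027 ms/bit.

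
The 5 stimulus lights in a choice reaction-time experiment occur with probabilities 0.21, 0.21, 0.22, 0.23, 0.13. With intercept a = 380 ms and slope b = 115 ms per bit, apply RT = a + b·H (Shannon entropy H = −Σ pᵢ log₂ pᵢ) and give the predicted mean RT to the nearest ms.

644 ms

H = 0.21·log₂(1/0.21) + 0.21·log₂(1/0.21) + 0.22·log₂(1/0.22) + 0.23·log₂(1/0.23) + 0.13·log₂(1/0.13) = 2.2965 bits.
RT = 380 + 115 × 2.2965 = 644.10 ms.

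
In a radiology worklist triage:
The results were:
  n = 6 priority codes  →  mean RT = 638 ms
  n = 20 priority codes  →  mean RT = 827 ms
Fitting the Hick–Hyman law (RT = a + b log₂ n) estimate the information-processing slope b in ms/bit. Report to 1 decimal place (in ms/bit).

Slope: b = (827 − 638) / (log₂ 20 − log₂ 6) = 189/1.7370 = 108.810 ms/bit.

108.8 ms/bit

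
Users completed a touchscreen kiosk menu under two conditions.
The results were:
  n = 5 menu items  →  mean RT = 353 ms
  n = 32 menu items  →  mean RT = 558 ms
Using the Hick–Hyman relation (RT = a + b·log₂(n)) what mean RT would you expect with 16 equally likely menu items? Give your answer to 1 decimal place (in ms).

481.5 ms

RT is linear in log₂ n, so two points fix the line:
  b = (558 − 353) / (log₂ 32 − log₂ 5) = 205 / (5 − 2.3219) = 76.548 ms/bit
  a = 353 − 76.548 × 2.3219 = 175.262 ms
Then RT(16) = 175.262 + 76.548 × log₂ 16 = 175.262 + 76.548 × 4 ≈ 481.452 ms.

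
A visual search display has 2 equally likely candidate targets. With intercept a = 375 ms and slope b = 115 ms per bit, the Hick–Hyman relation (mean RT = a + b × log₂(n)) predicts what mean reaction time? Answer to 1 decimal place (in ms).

log₂(2) = 1 bits, so RT = 375 + 115 × 1 ≈ 490.000 ms.

490.0 ms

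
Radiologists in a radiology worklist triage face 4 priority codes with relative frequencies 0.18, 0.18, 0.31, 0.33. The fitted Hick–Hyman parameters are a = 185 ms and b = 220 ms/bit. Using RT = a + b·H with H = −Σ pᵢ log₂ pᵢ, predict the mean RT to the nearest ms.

612 ms

Entropy contributions −pᵢ log₂ pᵢ: 0.4453, 0.4453, 0.5238, 0.5278; sum H = 1.9422 bits.
RT = a + bH = 185 + 220·1.9422 = 612.29 ms.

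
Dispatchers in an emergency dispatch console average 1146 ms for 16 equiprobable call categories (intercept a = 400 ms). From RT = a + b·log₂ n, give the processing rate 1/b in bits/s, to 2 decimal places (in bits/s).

5.36 bits/s

Choice component = 1146 − 400 = 746 ms over log₂(16) = 4 bits.
b = 746 / 4 = 186.500 ms/bit, so 1/b = 5.362 bits/s.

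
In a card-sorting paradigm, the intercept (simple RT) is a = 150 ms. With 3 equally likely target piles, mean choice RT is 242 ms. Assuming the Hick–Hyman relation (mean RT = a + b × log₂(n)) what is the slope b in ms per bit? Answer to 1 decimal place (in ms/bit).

3 alternatives carry log₂ 3 = 1.5850 bits; the choice cost is 242 − 150 = 92 ms, so b = 92/1.5850 = 58.046 ms/bit.

58.0 ms/bit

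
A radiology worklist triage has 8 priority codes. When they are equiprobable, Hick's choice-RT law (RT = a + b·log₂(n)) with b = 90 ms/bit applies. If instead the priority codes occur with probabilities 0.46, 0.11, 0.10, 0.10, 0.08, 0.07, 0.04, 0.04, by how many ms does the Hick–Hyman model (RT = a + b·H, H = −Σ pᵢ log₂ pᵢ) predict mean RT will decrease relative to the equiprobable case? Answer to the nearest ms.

48 ms

Equiprobable entropy H₀ = log₂ 8 = 3.0000 bits.
Skewed entropy H = −Σ pᵢ log₂ pᵢ = 2.4616 bits.
ΔRT = b·(H₀ − H) = 90 × 0.5384 = 48.46 ms.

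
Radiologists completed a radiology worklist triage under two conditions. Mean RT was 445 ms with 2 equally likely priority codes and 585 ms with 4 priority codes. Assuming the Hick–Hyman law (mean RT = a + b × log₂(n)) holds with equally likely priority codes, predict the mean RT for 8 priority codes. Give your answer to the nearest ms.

Solve the two-equation system in a and b:
  b = (585 − 445) / (log₂ 4 − log₂ 2) = 140 / (2 − 1) = 140 ms/bit
  a = 445 − 140 × 1 = 305 ms
Then RT(8) = 305 + 140 × log₂ 8 = 305 + 140 × 3 ≈ 725.000 ms.

725 ms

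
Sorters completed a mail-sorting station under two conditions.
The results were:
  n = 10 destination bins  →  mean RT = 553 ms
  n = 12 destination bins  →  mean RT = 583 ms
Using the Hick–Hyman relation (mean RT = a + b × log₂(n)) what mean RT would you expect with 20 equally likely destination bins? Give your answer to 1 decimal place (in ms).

667.1 ms

Fit slope and intercept:
  b = (583 − 553) / (log₂ 12 − log₂ 10) = 30 / (3.5850 − 3.3219) = 114.054 ms/bit
  a = 553 − 114.054 × 3.3219 = 174.122 ms
Then RT(20) = 174.122 + 114.054 × log₂ 20 = 174.122 + 114.054 × 4.3219 ≈ 667.054 ms.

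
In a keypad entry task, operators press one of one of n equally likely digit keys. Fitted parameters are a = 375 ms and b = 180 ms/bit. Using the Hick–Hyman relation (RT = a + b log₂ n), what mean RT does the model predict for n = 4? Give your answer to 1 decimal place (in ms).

735.0 ms

log₂(4) = 2 bits, so RT = 375 + 180 × 2 ≈ 735.000 ms.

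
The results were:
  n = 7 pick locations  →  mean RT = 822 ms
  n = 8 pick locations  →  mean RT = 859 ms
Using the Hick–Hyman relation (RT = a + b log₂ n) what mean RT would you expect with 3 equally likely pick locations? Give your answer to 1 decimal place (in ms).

587.2 ms

Fit slope and intercept:
  b = (859 − 822) / (log₂ 8 − log₂ 7) = 37 / (3 − 2.8074) = 192.063 ms/bit
  a = 822 − 192.063 × 2.8074 = 282.811 ms
Then RT(3) = 282.811 + 192.063 × log₂ 3 = 282.811 + 192.063 × 1.5850 ≈ 587.224 ms.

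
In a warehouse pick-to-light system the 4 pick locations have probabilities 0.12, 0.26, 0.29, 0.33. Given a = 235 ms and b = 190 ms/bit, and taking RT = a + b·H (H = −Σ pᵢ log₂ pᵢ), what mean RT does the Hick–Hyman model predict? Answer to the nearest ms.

H = 0.12·log₂(1/0.12) + 0.26·log₂(1/0.26) + 0.29·log₂(1/0.29) + 0.33·log₂(1/0.33) = 1.9181 bits.
RT = 235 + 190 × 1.9181 = 599.44 ms.

599 ms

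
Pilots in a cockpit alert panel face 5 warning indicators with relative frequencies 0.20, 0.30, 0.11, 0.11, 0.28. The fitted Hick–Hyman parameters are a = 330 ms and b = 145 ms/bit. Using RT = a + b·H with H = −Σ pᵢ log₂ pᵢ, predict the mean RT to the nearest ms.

649 ms

H = 0.20·log₂(1/0.20) + 0.30·log₂(1/0.30) + 0.11·log₂(1/0.11) + 0.11·log₂(1/0.11) + 0.28·log₂(1/0.28) = 2.2003 bits.
RT = 330 + 145 × 2.2003 = 649.04 ms.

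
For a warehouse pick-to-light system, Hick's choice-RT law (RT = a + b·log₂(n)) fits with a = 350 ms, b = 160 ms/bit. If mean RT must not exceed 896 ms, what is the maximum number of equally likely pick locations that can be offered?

Set 350 + 160·log₂ n ≤ 896 → log₂ n ≤ (896 − 350)/160 = 3.4125.
So n ≤ 2^3.4125 = 10.648; the largest integer n is 10.

10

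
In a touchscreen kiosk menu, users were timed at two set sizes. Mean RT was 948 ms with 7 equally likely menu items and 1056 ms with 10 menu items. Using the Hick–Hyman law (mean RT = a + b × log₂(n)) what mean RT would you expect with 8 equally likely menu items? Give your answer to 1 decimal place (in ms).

Solve the two-equation system in a and b:
  b = (1056 − 948) / (log₂ 10 − log₂ 7) = 108 / (3.3219 − 2.8074) = 209.883 ms/bit
  a = 948 − 209.883 × 2.8074 = 358.785 ms
Then RT(8) = 358.785 + 209.883 × log₂ 8 = 358.785 + 209.883 × 3 ≈ 988.433 ms.

988.4 ms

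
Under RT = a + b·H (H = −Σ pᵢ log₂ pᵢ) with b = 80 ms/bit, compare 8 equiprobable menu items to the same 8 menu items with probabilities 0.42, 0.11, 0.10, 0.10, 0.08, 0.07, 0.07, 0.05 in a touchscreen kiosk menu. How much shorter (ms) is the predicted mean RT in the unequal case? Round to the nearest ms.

33 ms

The RT saving is b·ΔH. Equiprobable H₀ = log₂(8) = 3.0000 bits; with the given probabilities H = 2.5850 bits.
b·(H₀ − H) = 80 × (3.0000 − 2.5850) = 33.20 ms.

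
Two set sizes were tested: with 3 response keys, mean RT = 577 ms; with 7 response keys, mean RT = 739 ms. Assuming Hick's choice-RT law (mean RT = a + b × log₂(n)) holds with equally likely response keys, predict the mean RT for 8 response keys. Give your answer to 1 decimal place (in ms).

764.5 ms

Solve the two-equation system in a and b:
  b = (739 − 577) / (log₂ 7 − log₂ 3) = 162 / (2.8074 − 1.5850) = 132.527 ms/bit
  a = 577 − 132.527 × 1.5850 = 366.950 ms
Then RT(8) = 366.950 + 132.527 × log₂ 8 = 366.950 + 132.527 × 3 ≈ 764.531 ms.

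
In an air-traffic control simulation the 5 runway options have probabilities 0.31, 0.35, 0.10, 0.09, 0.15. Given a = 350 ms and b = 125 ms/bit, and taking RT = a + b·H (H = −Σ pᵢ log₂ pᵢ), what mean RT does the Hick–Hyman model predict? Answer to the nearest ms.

Entropy contributions −pᵢ log₂ pᵢ: 0.5238, 0.5301, 0.3322, 0.3127, 0.4105; sum H = 2.1093 bits.
RT = a + bH = 350 + 125·2.1093 = 613.66 ms.

614 ms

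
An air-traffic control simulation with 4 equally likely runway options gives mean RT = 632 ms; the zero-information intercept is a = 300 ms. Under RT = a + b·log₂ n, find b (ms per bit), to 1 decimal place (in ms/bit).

log₂(4) = 2 bits.
b = (RT − a)/log₂ n = (632 − 300) / 2 = 166.000 ms/bit.

166.0 ms/bit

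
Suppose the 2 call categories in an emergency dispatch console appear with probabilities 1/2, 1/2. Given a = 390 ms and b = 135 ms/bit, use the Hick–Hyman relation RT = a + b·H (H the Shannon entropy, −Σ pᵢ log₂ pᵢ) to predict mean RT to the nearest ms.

H = −Σ pᵢ log₂ pᵢ = 0.5·1 + 0.5·1 = 1.000 bits.
RT = 390 + 135 × 1.000 = 525.00 ms.

525 ms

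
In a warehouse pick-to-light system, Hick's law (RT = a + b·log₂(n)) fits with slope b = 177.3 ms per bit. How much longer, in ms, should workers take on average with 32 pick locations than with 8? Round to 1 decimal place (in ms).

ΔRT = (a + b log₂ n₂) − (a + b log₂ n₁) = b·(log₂ n₂ − log₂ n₁).
log₂(32) − log₂(8) = log₂(32/8) = log₂(4) = 2.
ΔRT = 177.3 × 2.0000 = 354.600 ms.

354.6 ms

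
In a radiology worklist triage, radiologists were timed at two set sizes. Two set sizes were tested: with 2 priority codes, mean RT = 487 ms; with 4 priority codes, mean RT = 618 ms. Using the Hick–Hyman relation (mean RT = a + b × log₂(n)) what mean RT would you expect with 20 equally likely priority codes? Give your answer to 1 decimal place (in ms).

With log₂ n on the abscissa the relation is linear; from the two conditions:
  b = (618 − 487) / (log₂ 4 − log₂ 2) = 131 / (2 − 1) = 131.000 ms/bit
  a = 487 − 131.000 × 1 = 356.000 ms
Then RT(20) = 356.000 + 131.000 × log₂ 20 = 356.000 + 131.000 × 4.3219 ≈ 922.173 ms.

922.2 ms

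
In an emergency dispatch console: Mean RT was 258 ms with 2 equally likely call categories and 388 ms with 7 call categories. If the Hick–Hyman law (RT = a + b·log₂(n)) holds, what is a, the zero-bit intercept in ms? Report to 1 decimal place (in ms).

b = (RT₂ − RT₁)/(log₂ n₂ − log₂ n₁) = (388 − 258)/(2.8074 − 1) = 71.928 ms/bit.
a = RT₁ − b·log₂ n₁ = 258 − 71.928 × 1 = 186.072 ms.

186.1 ms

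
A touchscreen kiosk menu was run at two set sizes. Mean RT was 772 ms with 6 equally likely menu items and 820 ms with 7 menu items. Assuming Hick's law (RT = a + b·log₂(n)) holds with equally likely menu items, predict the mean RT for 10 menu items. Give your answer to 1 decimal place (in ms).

Solve the two-equation system in a and b:
  b = (820 − 772) / (log₂ 7 − log₂ 6) = 48 / (2.8074 − 2.5850) = 215.835 ms/bit
  a = 772 − 215.835 × 2.5850 = 214.075 ms
Then RT(10) = 214.075 + 215.835 × log₂ 10 = 214.075 + 215.835 × 3.3219 ≈ 931.063 ms.

931.1 ms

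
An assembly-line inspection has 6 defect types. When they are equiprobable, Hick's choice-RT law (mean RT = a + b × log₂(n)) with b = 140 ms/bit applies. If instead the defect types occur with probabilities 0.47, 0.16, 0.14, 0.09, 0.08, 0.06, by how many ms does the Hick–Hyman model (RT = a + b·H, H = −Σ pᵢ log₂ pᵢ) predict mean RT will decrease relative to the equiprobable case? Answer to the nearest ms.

The RT saving is b·ΔH. Equiprobable H₀ = log₂(6) = 2.5850 bits; with the given probabilities H = 2.1798 bits.
b·(H₀ − H) = 140 × (2.5850 − 2.1798) = 56.73 ms.

57 ms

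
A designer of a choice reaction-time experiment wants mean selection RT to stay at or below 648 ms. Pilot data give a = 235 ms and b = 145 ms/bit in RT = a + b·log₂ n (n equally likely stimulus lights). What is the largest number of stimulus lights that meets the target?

Information budget: (648 − 235)/145 = 2.8483 bits, so n ≤ 2^2.8483 = 7.201 → at most 7.

7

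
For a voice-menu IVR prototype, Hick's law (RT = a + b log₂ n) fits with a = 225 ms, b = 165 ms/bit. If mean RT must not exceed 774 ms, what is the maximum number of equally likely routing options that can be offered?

10

165·log₂ n ≤ 774 − 225 = 549, giving log₂ n ≤ 3.3273 and n ≤ 10.037. The largest whole number is 10.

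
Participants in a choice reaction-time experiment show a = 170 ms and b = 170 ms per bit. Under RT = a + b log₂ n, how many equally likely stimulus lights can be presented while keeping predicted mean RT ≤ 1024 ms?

Set 170 + 170·log₂ n ≤ 1024 → log₂ n ≤ (1024 − 170)/170 = 5.0235.
So n ≤ 2^5.0235 = 32.526; the largest integer n is 32.

32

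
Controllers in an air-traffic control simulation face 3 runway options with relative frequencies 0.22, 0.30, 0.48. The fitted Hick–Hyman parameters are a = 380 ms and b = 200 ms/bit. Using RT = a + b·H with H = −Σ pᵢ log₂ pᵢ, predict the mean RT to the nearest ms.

682 ms

Entropy contributions −pᵢ log₂ pᵢ: 0.4806, 0.5211, 0.5083; sum H = 1.5099 bits.
RT = a + bH = 380 + 200·1.5099 = 681.99 ms.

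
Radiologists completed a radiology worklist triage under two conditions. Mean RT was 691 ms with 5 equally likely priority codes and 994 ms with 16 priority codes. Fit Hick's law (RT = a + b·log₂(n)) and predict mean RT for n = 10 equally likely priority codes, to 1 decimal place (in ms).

871.6 ms

With log₂ n on the abscissa the relation is linear; from the two conditions:
  b = (994 − 691) / (log₂ 16 − log₂ 5) = 303 / (4 − 2.3219) = 180.564 ms/bit
  a = 691 − 180.564 × 2.3219 = 271.743 ms
Then RT(10) = 271.743 + 180.564 × log₂ 10 = 271.743 + 180.564 × 3.3219 ≈ 871.564 ms.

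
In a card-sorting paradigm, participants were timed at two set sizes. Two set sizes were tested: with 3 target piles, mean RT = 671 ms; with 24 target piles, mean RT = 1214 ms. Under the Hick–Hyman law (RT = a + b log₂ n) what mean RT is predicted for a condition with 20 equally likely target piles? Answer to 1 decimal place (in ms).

1166.4 ms

With log₂ n on the abscissa the relation is linear; from the two conditions:
  b = (1214 − 671) / (log₂ 24 − log₂ 3) = 543 / (4.5850 − 1.5850) = 181.000 ms/bit
  a = 671 − 181.000 × 1.5850 = 384.122 ms
Then RT(20) = 384.122 + 181.000 × log₂ 20 = 384.122 + 181.000 × 4.3219 ≈ 1166.391 ms.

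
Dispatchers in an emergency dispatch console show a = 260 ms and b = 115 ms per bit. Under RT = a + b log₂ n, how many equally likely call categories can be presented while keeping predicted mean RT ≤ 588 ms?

7

Information budget: (588 − 260)/115 = 2.8522 bits, so n ≤ 2^2.8522 = 7.221 → at most 7.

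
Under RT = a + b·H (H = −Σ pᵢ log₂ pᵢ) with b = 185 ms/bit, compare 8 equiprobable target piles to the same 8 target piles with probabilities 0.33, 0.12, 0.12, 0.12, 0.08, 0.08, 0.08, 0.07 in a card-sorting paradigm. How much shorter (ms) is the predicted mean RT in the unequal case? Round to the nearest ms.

Equiprobable entropy H₀ = log₂ 8 = 3.0000 bits.
Skewed entropy H = −Σ pᵢ log₂ pᵢ = 2.7721 bits.
ΔRT = b·(H₀ − H) = 185 × 0.2279 = 42.16 ms.

42 ms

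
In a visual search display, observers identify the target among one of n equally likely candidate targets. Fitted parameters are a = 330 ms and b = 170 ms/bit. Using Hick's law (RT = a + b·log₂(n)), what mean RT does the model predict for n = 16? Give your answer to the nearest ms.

log₂(16) = 4 bits, so RT = 330 + 170 × 4 ≈ 1010.000 ms.

1010 ms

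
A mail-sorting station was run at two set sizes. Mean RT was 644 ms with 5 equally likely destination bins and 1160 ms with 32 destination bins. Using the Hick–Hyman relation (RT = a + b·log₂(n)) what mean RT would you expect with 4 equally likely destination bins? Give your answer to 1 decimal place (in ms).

582.0 ms

Fit slope and intercept:
  b = (1160 − 644) / (log₂ 32 − log₂ 5) = 516 / (5 − 2.3219) = 192.676 ms/bit
  a = 644 − 192.676 × 2.3219 = 196.620 ms
Then RT(4) = 196.620 + 192.676 × log₂ 4 = 196.620 + 192.676 × 2 ≈ 581.972 ms.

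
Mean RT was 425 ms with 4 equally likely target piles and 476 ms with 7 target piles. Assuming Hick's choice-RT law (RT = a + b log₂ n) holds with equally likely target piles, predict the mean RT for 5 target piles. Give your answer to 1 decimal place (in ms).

With log₂ n on the abscissa the relation is linear; from the two conditions:
  b = (476 − 425) / (log₂ 7 − log₂ 4) = 51 / (2.8074 − 2) = 63.169 ms/bit
  a = 425 − 63.169 × 2 = 298.662 ms
Then RT(5) = 298.662 + 63.169 × log₂ 5 = 298.662 + 63.169 × 2.3219 ≈ 445.336 ms.

445.3 ms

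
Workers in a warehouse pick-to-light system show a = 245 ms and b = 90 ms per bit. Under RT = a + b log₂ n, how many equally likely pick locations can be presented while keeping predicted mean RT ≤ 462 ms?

90·log₂ n ≤ 462 − 245 = 217, giving log₂ n ≤ 2.4111 and n ≤ 5.319. The largest whole number is 5.

5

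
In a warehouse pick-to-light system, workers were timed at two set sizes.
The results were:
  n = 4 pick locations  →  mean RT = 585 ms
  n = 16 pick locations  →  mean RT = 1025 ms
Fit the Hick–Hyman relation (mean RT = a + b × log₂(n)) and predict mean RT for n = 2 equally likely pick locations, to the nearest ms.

365 ms

Fit slope and intercept:
  b = (1025 − 585) / (log₂ 16 − log₂ 4) = 440 / (4 − 2) = 220 ms/bit
  a = 585 − 220 × 2 = 145 ms
Then RT(2) = 145 + 220 × log₂ 2 = 145 + 220 × 1 ≈ 365.000 ms.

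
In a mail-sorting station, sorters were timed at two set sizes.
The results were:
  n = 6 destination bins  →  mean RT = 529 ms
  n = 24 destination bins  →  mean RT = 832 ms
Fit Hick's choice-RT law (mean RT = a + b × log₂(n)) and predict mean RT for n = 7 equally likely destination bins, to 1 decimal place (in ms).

562.7 ms

RT is linear in log₂ n, so two points fix the line:
  b = (832 − 529) / (log₂ 24 − log₂ 6) = 303 / (4.5850 − 2.5850) = 151.500 ms/bit
  a = 529 − 151.500 × 2.5850 = 137.378 ms
Then RT(7) = 137.378 + 151.500 × log₂ 7 = 137.378 + 151.500 × 2.8074 ≈ 562.692 ms.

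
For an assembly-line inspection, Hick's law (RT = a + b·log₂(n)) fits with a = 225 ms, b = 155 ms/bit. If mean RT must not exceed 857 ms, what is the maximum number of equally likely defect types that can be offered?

155·log₂ n ≤ 857 − 225 = 632, giving log₂ n ≤ 4.0774 and n ≤ 16.882. The largest whole number is 16.

16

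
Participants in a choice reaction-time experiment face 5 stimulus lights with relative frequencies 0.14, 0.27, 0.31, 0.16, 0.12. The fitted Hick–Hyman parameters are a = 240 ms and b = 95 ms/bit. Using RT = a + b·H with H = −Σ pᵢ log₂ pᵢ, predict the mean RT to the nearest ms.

H = 0.14·log₂(1/0.14) + 0.27·log₂(1/0.27) + 0.31·log₂(1/0.31) + 0.16·log₂(1/0.16) + 0.12·log₂(1/0.12) = 2.2210 bits.
RT = 240 + 95 × 2.2210 = 451.00 ms.

451 ms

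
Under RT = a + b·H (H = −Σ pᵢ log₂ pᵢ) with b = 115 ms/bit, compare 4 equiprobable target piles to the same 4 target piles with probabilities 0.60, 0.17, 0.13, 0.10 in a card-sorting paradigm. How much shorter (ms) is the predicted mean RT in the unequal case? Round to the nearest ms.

The RT saving is b·ΔH. Equiprobable H₀ = log₂(4) = 2.0000 bits; with the given probabilities H = 1.5916 bits.
b·(H₀ − H) = 115 × (2.0000 − 1.5916) = 46.97 ms.

47 ms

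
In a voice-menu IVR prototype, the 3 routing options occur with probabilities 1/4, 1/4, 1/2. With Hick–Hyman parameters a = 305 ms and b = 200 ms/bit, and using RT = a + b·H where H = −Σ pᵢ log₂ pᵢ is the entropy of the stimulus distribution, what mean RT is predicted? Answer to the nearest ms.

Each term −pᵢ log₂ pᵢ: 0.25·2 + 0.25·2 + 0.5·1; summed, H = 1.500 bits.
Mean RT = a + bH = 305 + 200·1.500 = 605.00 ms.

605 ms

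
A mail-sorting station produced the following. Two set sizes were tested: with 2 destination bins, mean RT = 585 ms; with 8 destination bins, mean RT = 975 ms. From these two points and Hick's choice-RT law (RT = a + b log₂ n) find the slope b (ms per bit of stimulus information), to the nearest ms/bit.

195 ms/bit

Slope: b = (975 − 585) / (log₂ 8 − log₂ 2) = 390/2.0000 = 195 ms/bit.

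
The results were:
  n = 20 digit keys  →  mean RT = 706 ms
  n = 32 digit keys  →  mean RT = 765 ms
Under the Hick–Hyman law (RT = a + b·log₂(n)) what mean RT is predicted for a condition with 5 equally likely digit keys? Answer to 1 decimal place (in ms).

532.0 ms

RT is linear in log₂ n, so two points fix the line:
  b = (765 − 706) / (log₂ 32 − log₂ 20) = 59 / (5 − 4.3219) = 87.011 ms/bit
  a = 706 − 87.011 × 4.3219 = 329.943 ms
Then RT(5) = 329.943 + 87.011 × log₂ 5 = 329.943 + 87.011 × 2.3219 ≈ 531.977 ms.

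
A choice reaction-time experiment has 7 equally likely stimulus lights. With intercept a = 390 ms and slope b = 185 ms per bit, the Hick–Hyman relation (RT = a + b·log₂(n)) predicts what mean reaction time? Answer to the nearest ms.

log₂(7) = 2.8074 bits, so RT = 390 + 185 × 2.8074 ≈ 909.361 ms.

909 ms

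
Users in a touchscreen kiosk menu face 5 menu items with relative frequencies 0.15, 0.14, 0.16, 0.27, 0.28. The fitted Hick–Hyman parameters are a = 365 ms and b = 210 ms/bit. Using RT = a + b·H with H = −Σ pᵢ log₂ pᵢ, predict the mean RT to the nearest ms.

839 ms

Entropy contributions −pᵢ log₂ pᵢ: 0.4105, 0.3971, 0.4230, 0.5100, 0.5142; sum H = 2.2549 bits.
RT = a + bH = 365 + 210·2.2549 = 838.53 ms.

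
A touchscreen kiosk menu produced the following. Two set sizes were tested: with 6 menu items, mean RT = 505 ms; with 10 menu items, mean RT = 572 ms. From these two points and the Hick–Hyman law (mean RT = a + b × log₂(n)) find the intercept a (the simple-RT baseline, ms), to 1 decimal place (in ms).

The slope on a log₂ axis is (572 − 505) / (3.3219 − 2.5850) = 90.913 ms/bit.
Intercept: a = 505 − 90.913·log₂(6) = 269.992 ms.

270.0 ms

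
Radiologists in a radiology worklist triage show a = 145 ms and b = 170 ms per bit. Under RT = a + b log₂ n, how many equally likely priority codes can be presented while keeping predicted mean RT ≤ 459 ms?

Information budget: (459 − 145)/170 = 1.8471 bits, so n ≤ 2^1.8471 = 3.598 → at most 3.

3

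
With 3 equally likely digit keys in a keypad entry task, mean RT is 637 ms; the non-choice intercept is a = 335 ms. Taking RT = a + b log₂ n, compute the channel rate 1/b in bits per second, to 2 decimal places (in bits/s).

5.25 bits/s

Choice component = 637 − 335 = 302 ms over log₂(3) = 1.5850 bits.
b = 302 / 1.5850 = 190.541 ms/bit, so 1/b = 5.248 bits/s.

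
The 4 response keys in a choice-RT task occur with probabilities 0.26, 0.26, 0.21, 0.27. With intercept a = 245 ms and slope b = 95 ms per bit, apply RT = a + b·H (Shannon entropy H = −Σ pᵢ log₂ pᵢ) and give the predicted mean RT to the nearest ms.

434 ms

Entropy contributions −pᵢ log₂ pᵢ: 0.5053, 0.5053, 0.4728, 0.5100; sum H = 1.9934 bits.
RT = a + bH = 245 + 95·1.9934 = 434.38 ms.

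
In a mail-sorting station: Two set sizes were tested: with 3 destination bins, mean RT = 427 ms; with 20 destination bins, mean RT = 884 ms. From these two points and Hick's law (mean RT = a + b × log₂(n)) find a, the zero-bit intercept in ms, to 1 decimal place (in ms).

162.4 ms

b = (RT₂ − RT₁)/(log₂ n₂ − log₂ n₁) = (884 − 427)/(4.3219 − 1.5850) = 166.973 ms/bit.
Intercept: a = 427 − 166.973·log₂(3) = 162.354 ms.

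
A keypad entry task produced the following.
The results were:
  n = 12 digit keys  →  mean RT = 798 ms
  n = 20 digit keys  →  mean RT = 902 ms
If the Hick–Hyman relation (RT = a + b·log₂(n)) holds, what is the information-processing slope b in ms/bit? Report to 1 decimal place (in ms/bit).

Slope: b = (902 − 798) / (log₂ 20 − log₂ 12) = 104/0.7370 = 141.119 ms/bit.

141.1 ms/bit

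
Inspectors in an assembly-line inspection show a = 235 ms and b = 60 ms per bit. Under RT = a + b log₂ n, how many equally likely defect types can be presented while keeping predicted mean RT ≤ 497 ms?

20

Information budget: (497 − 235)/60 = 4.3667 bits, so n ≤ 2^4.3667 = 20.630 → at most 20.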